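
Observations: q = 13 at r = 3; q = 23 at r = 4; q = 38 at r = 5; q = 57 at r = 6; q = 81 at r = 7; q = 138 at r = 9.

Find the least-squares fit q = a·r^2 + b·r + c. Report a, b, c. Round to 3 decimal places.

a = 2.024, b = -3.343, c = 4.419

Sums needed: Σr^2·r^2 = 11220, Σr^2·r = 1504, Σr^2 = 216, Σr·r = 216, Σr = 34, Σ1 = 6.
Right-hand side: Σr^2·q = 18634, Σr·q = 2472, Σq = 350.
Inverting the 3×3 Gram matrix, [a, b, c]ᵀ = [85/42, -117/35, 464/105]ᵀ.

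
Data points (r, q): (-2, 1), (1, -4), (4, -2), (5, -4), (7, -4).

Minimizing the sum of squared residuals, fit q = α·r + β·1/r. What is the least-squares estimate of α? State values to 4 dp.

α = -0.5052

Setting ∂/∂α … = 0 gives: 95·α + 5·β = -62;  5·α + (26909/19600)·β = -223/35.
Eliminating β: (26909/19600)·(row 1) − 5·(row 2) gives (413271/3920)·α = (26909/19600)·(-62) − 5·(-223/35) = -521979/9800, so α = -347986/688785.
Then β = ((-223/35) − 5·(-347986/688785))/(26909/19600) = -385840/137757.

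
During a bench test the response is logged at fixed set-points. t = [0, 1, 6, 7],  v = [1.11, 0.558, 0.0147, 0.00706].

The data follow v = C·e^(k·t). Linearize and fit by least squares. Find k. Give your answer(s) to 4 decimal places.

k = -0.7241

Linearized form: ln v = k·t + ln C. From the 4 transformed points,
AᵀA = [[86.0000, 14.0000]; [14.0000, 4]], rhs = [-60.5760, -9.6523]ᵀ  (here Σt = 14.0000, Σ(t)² = 86.0000, Σln v = -9.6523, Σt·ln v = -60.5760).
Solving (det = 148.0000): k = -0.72414, ln C = 0.12142.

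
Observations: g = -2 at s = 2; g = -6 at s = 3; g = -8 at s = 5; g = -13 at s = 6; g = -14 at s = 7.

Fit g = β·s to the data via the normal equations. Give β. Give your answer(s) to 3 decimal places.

The normal system AᵀA·[β]ᵀ = Aᵀg is [[123]]·[β]ᵀ = [-238]ᵀ.
Hence β = -238 / 123 ≈ -1.93496.

β = -1.935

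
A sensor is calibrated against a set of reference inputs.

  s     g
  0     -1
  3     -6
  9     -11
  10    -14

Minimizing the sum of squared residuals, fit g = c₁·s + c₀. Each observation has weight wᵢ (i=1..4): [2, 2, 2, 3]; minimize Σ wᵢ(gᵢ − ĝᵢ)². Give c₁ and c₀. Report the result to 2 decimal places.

Setting ∂/∂c₁ … = 0 gives: 480·c₁ + 54·c₀ = -654;  54·c₁ + 9·c₀ = -78.
Δ = 480·9 − 54² = 1404.
c₁ = ((-654)·9 − 54·(-78))/1404 = -31/26; c₀ = (480·(-78) − 54·(-654))/1404 = -59/39.

c₁ = -1.19, c₀ = -1.51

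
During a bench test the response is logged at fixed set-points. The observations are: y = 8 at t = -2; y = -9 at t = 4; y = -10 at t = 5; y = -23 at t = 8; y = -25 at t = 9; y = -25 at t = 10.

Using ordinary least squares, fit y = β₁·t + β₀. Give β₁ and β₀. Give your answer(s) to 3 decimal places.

Normal-equation sums: Σt·t = 290, Σt = 34, Σ1 = 6.
Right-hand side: Σt·y = -761, Σy = -84.
det = 290·6 − 34² = 584.
β₁ = ((-761)·6 − 34·(-84))/584 = -855/292; β₀ = (290·(-84) − 34·(-761))/584 = 757/292.

β₁ = -2.928, β₀ = 2.592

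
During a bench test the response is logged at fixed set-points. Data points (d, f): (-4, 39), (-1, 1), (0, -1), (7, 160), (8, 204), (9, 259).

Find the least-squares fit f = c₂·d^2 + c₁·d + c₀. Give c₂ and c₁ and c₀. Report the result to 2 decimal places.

c₂ = 2.97, c₁ = 1.98, c₀ = -0.54

The normal equations are: 13315·c₂ + 1519·c₁ + 211·c₀ = 42500;  1519·c₂ + 211·c₁ + 19·c₀ = 4926;  211·c₂ + 19·c₁ + 6·c₀ = 662.
Inverting the 3×3 Gram matrix, [c₂, c₁, c₀]ᵀ = [294835/99132, 983041/495660, -22247/41305]ᵀ.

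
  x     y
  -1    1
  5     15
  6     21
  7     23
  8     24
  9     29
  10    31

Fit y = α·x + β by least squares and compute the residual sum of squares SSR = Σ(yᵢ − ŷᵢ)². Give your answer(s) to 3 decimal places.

Normal-equation sums: Σx·x = 356, Σx = 44, Σ1 = 7.
Moment sums: Σx·y = 1124, Σy = 144.
Δ = 356·7 − 44² = 556.
α = (1124·7 − 44·144)/556 = 383/139; β = (356·144 − 44·1124)/556 = 452/139.
Residuals: 70/139, -282/139, 169/139, 64/139, -180/139, 132/139, 27/139; SSR = 1206/139.

SSR = 8.676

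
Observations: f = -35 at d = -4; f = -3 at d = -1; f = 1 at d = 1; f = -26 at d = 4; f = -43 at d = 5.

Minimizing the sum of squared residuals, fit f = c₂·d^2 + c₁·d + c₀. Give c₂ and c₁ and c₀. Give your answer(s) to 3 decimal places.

With design matrix X, XᵀX = [[1139, 125, 59]; [125, 59, 5]; [59, 5, 5]] and Xᵀf = [-2053, -175, -106]ᵀ.
Inverting the 3×3 Gram matrix, [c₂, c₁, c₀]ᵀ = [-1346/679, 1555/1358, 203/194]ᵀ.

c₂ = -1.982, c₁ = 1.145, c₀ = 1.046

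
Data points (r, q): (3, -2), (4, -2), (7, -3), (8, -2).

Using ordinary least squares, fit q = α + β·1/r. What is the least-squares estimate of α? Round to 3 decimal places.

α = -2.772

The normal system AᵀA·[α, β]ᵀ = Aᵀq is [[4, 143/168]; [143/168, 5917/28224]]·[α, β]ᵀ = [-9, -155/84]ᵀ.
Eliminating β: (5917/28224)·(row 1) − (143/168)·(row 2) gives (1073/9408)·α = (5917/28224)·(-9) − (143/168)·(-155/84) = -8923/28224, so α = -8923/3219.
Then β = ((-155/84) − (143/168)·(-8923/3219))/(5917/28224) = 2632/1073.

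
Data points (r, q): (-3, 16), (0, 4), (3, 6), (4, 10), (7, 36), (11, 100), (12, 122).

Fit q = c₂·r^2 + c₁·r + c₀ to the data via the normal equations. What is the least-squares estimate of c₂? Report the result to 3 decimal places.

c₂ = 0.985

MᵀM·[c₂, c₁, c₀]ᵀ = Mᵀq reads: 38196·c₂ + 3466·c₁ + 348·c₀ = 31790;  3466·c₂ + 348·c₁ + 34·c₀ = 2826;  348·c₂ + 34·c₁ + 7·c₀ = 294.
(Σr^2·r^2 = 38196, Σr^2·r = 3466, Σr^2 = 348, Σr·r = 348, Σr = 34, Σ1 = 7, Σr^2·q = 31790, Σr·q = 2826, Σq = 294.)
Solving the 3×3 system (Gaussian elimination) gives c₂ = 230279/233701, c₁ = -2247539/1168505, c₀ = 2753048/1168505.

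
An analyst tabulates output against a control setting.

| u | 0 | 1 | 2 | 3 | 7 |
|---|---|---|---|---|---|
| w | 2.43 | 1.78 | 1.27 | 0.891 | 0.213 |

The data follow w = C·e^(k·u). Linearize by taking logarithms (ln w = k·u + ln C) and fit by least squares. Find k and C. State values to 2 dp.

k = -0.35, C = 2.51

With ln wᵢ as the transformed response and uᵢ as the regressor:
Over the data: Σu = 13.0000, Σ(u)² = 63.0000, Σln w = 0.0416, Σu·ln w = -10.1168.
Normal system: [[63.0000, 13.0000]; [13.0000, 5]]·[k, ln C]ᵀ = [-10.1168, 0.0416]ᵀ.
Solving (det = 146.0000): k = -0.35018, ln C = 0.91878, so C = exp(0.91878) = 2.50624.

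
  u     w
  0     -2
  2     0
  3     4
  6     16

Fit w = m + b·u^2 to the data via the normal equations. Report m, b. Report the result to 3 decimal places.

Forming MᵀM = [[4, 49]; [49, 1393]] and Mᵀw = [18, 612]ᵀ gives MᵀM·[m, b]ᵀ = Mᵀw.
Eliminating b: 1393·(row 1) − 49·(row 2) gives 3171·m = 1393·18 − 49·612 = -4914, so m = -234/151.
Then b = (612 − 49·(-234/151))/1393 = 522/1057.

m = -1.550, b = 0.494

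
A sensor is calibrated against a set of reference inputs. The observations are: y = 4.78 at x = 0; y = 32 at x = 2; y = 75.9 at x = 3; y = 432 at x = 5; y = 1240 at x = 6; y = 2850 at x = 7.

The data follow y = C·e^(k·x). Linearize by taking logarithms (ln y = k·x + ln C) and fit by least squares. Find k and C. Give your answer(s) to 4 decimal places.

k = 0.9113, C = 4.9079

Linearized form: ln y = k·x + ln C. From the 6 transformed points,
AᵀA = [[123.0000, 23.0000]; [23.0000, 6]], rhs = [148.6846, 30.5060]ᵀ  (here Σx = 23.0000, Σ(x)² = 123.0000, Σln y = 30.5060, Σx·ln y = 148.6846).
Δ = 123.0000·6 − (23.0000)² = 209.0000; k = (148.6846·6 − 23.0000·30.5060)/209.0000 = 0.91134, ln C = (123.0000·30.5060 − 23.0000·148.6846)/209.0000 = 1.59085, so C = exp(1.59085) = 4.90793.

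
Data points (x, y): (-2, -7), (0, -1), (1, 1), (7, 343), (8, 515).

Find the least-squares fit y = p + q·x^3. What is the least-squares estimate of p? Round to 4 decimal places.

p = -0.1323

Sums needed: Σ1 = 5, Σx^3 = 848, Σx^3·x^3 = 379858.
Moment sums: Σy = 851, Σx^3·y = 381386.
Normal equations: [[5, 848]; [848, 379858]]·[p, q]ᵀ = [851, 381386]ᵀ.
Δ = 5·379858 − 848² = 1180186.
p = (851·379858 − 848·381386)/1180186 = -11155/84299; q = (5·381386 − 848·851)/1180186 = 84663/84299.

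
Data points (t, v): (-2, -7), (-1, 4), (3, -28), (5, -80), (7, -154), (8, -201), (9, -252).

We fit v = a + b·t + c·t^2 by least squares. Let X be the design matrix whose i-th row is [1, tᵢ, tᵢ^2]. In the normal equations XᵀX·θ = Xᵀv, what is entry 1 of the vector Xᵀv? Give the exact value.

-718

Entry 1 ↔ basis 1, so (Xᵀv)_{1} = Σᵢ vᵢ = (1)·(-7) + (1)·(4) + (1)·(-28) + (1)·(-80) + (1)·(-154) + (1)·(-201) + (1)·(-252) = -718.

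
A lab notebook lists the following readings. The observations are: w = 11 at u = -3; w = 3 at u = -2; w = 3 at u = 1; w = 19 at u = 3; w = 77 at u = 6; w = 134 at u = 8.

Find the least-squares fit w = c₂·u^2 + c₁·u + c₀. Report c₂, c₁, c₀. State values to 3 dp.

c₂ = 1.930, c₁ = 1.503, c₀ = -1.661

Entries of AᵀA: Σu^2·u^2 = 5571, Σu^2·u = 721, Σu^2 = 123, Σu·u = 123, Σu = 13, Σ1 = 6.
For Aᵀw: Σu^2·w = 11633, Σu·w = 1555, Σw = 247.
Solving the 3×3 system (Gaussian elimination) gives c₂ = 29905/15492, c₁ = 7759/5164, c₀ = -6433/3873.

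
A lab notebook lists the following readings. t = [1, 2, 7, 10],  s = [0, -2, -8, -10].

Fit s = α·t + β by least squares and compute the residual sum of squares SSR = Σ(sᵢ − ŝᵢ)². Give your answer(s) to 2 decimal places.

The normal equations are: 154·α + 20·β = -160;  20·α + 4·β = -20.
(Σt·t = 154, Σt = 20, Σ1 = 4, Σt·s = -160, Σs = -20.)
Determinant 154·4 − 20² = 216.
α = ((-160)·4 − 20·(-20))/216 = -10/9; β = (154·(-20) − 20·(-160))/216 = 5/9.
Residuals: 5/9, -1/3, -7/9, 5/9; SSR = 4/3.

SSR = 1.33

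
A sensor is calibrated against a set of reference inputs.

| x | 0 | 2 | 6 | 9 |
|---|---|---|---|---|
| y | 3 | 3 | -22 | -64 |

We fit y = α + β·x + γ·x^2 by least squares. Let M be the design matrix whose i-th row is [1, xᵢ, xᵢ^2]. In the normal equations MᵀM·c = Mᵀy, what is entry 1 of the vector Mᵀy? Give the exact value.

-80

Entry 1 ↔ basis 1, so (Mᵀy)_{1} = Σᵢ yᵢ = (1)·(3) + (1)·(3) + (1)·(-22) + (1)·(-64) = -80.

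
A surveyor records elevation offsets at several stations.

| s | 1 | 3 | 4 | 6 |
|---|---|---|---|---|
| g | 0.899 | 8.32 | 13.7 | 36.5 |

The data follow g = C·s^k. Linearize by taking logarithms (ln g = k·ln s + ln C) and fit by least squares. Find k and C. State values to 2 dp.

k = 2.04, C = 0.88

Let Y = ln g. Fitting Y = k·ln s + ln C by least squares:
XᵀX = [[6.3392, 4.2767]; [4.2767, 4]], rhs = [12.4016, 8.2269]ᵀ  (here Σln s = 4.2767, Σ(ln s)² = 6.3392, Σln g = 8.2269, Σln s·ln g = 12.4016).
Slope k = (n·Σln s·ln g − Σln s·Σln g)/(n·Σ(ln s)² − (Σln s)²) = (4·12.4016 − 4.2767·8.2269)/7.0668 = 2.04091; ln C = (Σln g − k·Σln s)/n = -0.12535, so C = exp(-0.12535) = 0.88219.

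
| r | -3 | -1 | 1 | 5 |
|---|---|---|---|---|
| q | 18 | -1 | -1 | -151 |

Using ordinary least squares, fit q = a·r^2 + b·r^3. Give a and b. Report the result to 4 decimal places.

Normal-equation sums: Σr^2·r^2 = 708, Σr^2·r^3 = 2882, Σr^3·r^3 = 16356.
Right-hand side: Σr^2·q = -3615, Σr^3·q = -19361.
So AᵀA·[a, b]ᵀ = Aᵀq: [[708, 2882]; [2882, 16356]]·[a, b]ᵀ = [-3615, -19361]ᵀ.
det = 708·16356 − 2882² = 3274124.
a = ((-3615)·16356 − 2882·(-19361))/3274124 = -1664269/1637062; b = (708·(-19361) − 2882·(-3615))/3274124 = -1644579/1637062.

a = -1.0166, b = -1.0046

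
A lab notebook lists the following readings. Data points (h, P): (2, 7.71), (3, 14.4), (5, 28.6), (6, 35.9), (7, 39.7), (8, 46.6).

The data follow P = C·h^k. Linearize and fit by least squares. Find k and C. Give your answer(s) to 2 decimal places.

k = 1.30, C = 3.32

With ln Pᵢ as the transformed response and ln hᵢ as the regressor:
Σln h = 9.2183, Σ(ln h)² = 15.5987, Σln P = 19.1668, Σln h·ln P = 31.3109.
Equations: 15.5987·k + 9.2183·ln C = 31.3109;  9.2183·k + 6·ln C = 19.1668.
Δ = 15.5987·6 − (9.2183)² = 8.6152; k = (31.3109·6 − 9.2183·19.1668)/8.6152 = 1.29765, ln C = (15.5987·19.1668 − 9.2183·31.3109)/8.6152 = 1.20079, so C = exp(1.20079) = 3.32273.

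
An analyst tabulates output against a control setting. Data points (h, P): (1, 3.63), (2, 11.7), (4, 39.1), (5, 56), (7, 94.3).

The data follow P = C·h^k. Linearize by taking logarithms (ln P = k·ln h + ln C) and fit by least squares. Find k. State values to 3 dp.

With ln Pᵢ as the transformed response and ln hᵢ as the regressor:
Σln h = 5.6348, Σ(ln h)² = 8.7791, Σln P = 15.9868, Σln h·ln P = 22.1128.
Equations: 8.7791·k + 5.6348·ln C = 22.1128;  5.6348·k + 5·ln C = 15.9868.
Solving (det = 12.1448): k = 1.68647, ln C = 1.29677.

k = 1.686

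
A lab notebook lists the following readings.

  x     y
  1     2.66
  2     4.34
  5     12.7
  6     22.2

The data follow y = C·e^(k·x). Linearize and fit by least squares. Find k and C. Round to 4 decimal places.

With ln yᵢ as the transformed response and xᵢ as the regressor:
AᵀA = [[66.0000, 14.0000]; [14.0000, 4]], rhs = [35.2226, 8.0879]ᵀ  (here Σx = 14.0000, Σ(x)² = 66.0000, Σln y = 8.0879, Σx·ln y = 35.2226).
Solving (det = 68.0000): k = 0.40677, ln C = 0.59830, so C = exp(0.59830) = 1.81902.

k = 0.4068, C = 1.8190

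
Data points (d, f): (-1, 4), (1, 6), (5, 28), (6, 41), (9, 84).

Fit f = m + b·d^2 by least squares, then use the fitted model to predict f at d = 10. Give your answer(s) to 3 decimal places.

f̂ = 103.124

Forming AᵀA = [[5, 144]; [144, 8484]] and Aᵀf = [163, 8990]ᵀ gives AᵀA·[m, b]ᵀ = Aᵀf.
det = 5·8484 − 144² = 21684.
m = (163·8484 − 144·8990)/21684 = 7361/1807; b = (5·8990 − 144·163)/21684 = 10739/10842.
At d = 10: f̂ = (7361/1807)·(1) + (10739/10842)·(100) = 559033/5421.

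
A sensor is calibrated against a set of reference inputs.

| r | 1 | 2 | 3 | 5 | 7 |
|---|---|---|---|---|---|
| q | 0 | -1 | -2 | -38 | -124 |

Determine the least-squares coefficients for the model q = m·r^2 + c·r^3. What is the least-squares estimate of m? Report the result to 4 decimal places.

AᵀA·[m, c]ᵀ = Aᵀq reads: 3124·m + 20208·c = -7048;  20208·m + 134068·c = -47344.
Δ = 3124·134068 − 20208² = 10465168.
m = ((-7048)·134068 − 20208·(-47344))/10465168 = 738518/654073; c = (3124·(-47344) − 20208·(-7048))/10465168 = -342292/654073.

m = 1.1291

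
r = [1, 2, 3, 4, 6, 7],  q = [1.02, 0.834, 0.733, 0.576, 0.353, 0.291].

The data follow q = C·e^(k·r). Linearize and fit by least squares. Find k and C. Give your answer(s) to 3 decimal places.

k = -0.213, C = 1.307

Let Y = ln q. Fitting Y = k·r + ln C by least squares:
Σr = 23.0000, Σ(r)² = 115.0000, Σln q = -3.2997, Σr·ln q = -18.3704.
Normal system: [[115.0000, 23.0000]; [23.0000, 6]]·[k, ln C]ᵀ = [-18.3704, -3.2997]ᵀ.
Solving (det = 161.0000): k = -0.21323, ln C = 0.26742, so C = exp(0.26742) = 1.30659.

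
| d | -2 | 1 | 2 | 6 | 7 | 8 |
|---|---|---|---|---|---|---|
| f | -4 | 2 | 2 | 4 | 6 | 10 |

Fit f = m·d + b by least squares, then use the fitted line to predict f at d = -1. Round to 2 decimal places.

Entries of XᵀX: Σd·d = 158, Σd = 22, Σ1 = 6.
And Σd·f = 160, Σf = 20.
So XᵀX·[m, b]ᵀ = Xᵀf: [[158, 22]; [22, 6]]·[m, b]ᵀ = [160, 20]ᵀ.
Eliminating b: 6·(row 1) − 22·(row 2) gives 464·m = 6·160 − 22·20 = 520, so m = 65/58.
Then b = (20 − 22·(65/58))/6 = -45/58.
At d = -1: f̂ = (65/58)·(-1) + (-45/58)·(1) = -55/29.

f̂ = -1.90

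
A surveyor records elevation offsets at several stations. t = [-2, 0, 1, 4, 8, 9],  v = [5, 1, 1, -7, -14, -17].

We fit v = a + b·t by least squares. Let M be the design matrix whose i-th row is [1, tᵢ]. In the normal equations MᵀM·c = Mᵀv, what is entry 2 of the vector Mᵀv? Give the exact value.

Entry 2 ↔ basis t, so (Mᵀv)_{2} = Σᵢ (t)·vᵢ = (-2)·(5) + (0)·(1) + (1)·(1) + (4)·(-7) + (8)·(-14) + (9)·(-17) = -302.

-302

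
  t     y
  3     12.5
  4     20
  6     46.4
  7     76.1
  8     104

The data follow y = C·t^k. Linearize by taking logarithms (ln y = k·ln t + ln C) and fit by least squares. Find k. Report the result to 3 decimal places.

With ln yᵢ as the transformed response and ln tᵢ as the regressor:
AᵀA = [[14.4498, 8.3020]; [8.3020, 5]], rhs = [31.8908, 18.3352]ᵀ  (here Σln t = 8.3020, Σ(ln t)² = 14.4498, Σln y = 18.3352, Σln t·ln y = 31.8908).
Slope k = (n·Σln t·ln y − Σln t·Σln y)/(n·Σ(ln t)² − (Σln t)²) = (5·31.8908 − 8.3020·18.3352)/3.3255 = 2.17554; ln C = (Σln y − k·Σln t)/n = 0.05476.

k = 2.176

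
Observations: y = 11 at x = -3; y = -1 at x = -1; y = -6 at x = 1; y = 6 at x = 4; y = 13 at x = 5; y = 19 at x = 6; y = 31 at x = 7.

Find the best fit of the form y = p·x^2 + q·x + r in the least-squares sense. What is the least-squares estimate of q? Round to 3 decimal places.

q = -1.810

Sums needed: Σx^2·x^2 = 4661, Σx^2·x = 721, Σx^2 = 137, Σx·x = 137, Σx = 19, Σ1 = 7.
Moment sums: Σx^2·y = 2716, Σx·y = 382, Σy = 73.
Normal equations: [[4661, 721, 137]; [721, 137, 19]; [137, 19, 7]]·[p, q, r]ᵀ = [2716, 382, 73]ᵀ.
Row-reducing yields p = 12325/12714, q = -23009/12714, r = -592/163.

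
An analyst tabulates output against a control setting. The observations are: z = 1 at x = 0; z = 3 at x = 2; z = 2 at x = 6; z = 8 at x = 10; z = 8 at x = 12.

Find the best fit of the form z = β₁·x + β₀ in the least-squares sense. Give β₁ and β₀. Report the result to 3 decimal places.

Normal-equation sums: Σx·x = 284, Σx = 30, Σ1 = 5.
Moment sums: Σx·z = 194, Σz = 22.
Δ = 284·5 − 30² = 520.
β₁ = (194·5 − 30·22)/520 = 31/52; β₀ = (284·22 − 30·194)/520 = 107/130.

β₁ = 0.596, β₀ = 0.823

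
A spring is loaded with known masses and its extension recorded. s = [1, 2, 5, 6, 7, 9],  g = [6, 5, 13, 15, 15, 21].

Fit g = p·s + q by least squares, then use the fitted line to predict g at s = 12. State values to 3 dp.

Setting ∂/∂p … = 0 gives: 196·p + 30·q = 465;  30·p + 6·q = 75.
Δ = 196·6 − 30² = 276.
p = (465·6 − 30·75)/276 = 45/23; q = (196·75 − 30·465)/276 = 125/46.
At s = 12: ĝ = (45/23)·(12) + (125/46)·(1) = 1205/46.

ĝ = 26.196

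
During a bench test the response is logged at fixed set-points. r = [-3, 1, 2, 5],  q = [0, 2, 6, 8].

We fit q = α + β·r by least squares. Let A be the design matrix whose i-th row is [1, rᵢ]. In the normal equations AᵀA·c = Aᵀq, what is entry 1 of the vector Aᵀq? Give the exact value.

16

Entry 1 ↔ basis 1, so (Aᵀq)_{1} = Σᵢ qᵢ = (1)·(0) + (1)·(2) + (1)·(6) + (1)·(8) = 16.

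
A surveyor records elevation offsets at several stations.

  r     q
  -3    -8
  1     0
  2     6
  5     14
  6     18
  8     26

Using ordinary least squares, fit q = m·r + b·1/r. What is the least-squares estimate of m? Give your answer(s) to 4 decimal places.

m = 3.1634

With design matrix X, XᵀX = [[139, 6]; [6, 20801/14400]] and Xᵀq = [422, 883/60]ᵀ.
Determinant 139·(20801/14400) − 6² = 2372939/14400.
m = (422·(20801/14400) − 6·(883/60))/(2372939/14400) = 7506502/2372939; b = (139·(883/60) − 6·422)/(2372939/14400) = -7003920/2372939.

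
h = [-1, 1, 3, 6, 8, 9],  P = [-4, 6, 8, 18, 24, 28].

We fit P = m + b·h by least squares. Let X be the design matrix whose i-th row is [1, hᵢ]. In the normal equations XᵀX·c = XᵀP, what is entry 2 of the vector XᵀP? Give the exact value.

Entry 2 ↔ basis h, so (XᵀP)_{2} = Σᵢ (h)·Pᵢ = (-1)·(-4) + (1)·(6) + (3)·(8) + (6)·(18) + (8)·(24) + (9)·(28) = 586.

586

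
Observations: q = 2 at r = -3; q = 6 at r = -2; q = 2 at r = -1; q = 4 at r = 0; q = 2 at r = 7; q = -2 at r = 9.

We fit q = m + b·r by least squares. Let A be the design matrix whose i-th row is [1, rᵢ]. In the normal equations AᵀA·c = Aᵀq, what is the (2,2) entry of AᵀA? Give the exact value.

144

Row 2 ↔ basis r, column 2 ↔ basis r, so (AᵀA)_{2,2} = Σᵢ (r)·(r) = (-3)·(-3) + (-2)·(-2) + (-1)·(-1) + (0)·(0) + (7)·(7) + (9)·(9) = 144.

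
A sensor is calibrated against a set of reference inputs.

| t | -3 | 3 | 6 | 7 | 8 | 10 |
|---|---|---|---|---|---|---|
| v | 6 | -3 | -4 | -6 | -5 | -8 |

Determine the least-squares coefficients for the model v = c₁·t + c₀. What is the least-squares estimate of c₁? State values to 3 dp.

c₁ = -1.027

Compute the Gram sums: Σt·t = 267, Σt = 31, Σ1 = 6.
Right-hand side: Σt·v = -213, Σv = -20.
Determinant 267·6 − 31² = 641.
c₁ = ((-213)·6 − 31·(-20))/641 = -658/641; c₀ = (267·(-20) − 31·(-213))/641 = 1263/641.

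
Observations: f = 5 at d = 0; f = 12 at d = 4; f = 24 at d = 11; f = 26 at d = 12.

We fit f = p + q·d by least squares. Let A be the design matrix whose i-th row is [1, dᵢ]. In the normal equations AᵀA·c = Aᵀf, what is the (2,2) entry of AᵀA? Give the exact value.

Row 2 ↔ basis d, column 2 ↔ basis d, so (AᵀA)_{2,2} = Σᵢ (d)·(d) = (0)·(0) + (4)·(4) + (11)·(11) + (12)·(12) = 281.

281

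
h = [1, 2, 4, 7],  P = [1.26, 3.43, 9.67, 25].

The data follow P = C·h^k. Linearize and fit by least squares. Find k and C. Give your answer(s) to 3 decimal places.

k = 1.529, C = 1.221

Linearized form: ln P = k·ln h + ln C. From the 4 transformed points,
Σln h = 4.0254, Σ(ln h)² = 6.1888, Σln P = 6.9516, Σln h·ln P = 10.2635.
Normal system: [[6.1888, 4.0254]; [4.0254, 4]]·[k, ln C]ᵀ = [10.2635, 6.9516]ᵀ.
Slope k = (n·Σln h·ln P − Σln h·Σln P)/(n·Σ(ln h)² − (Σln h)²) = (4·10.2635 − 4.0254·6.9516)/8.5519 = 1.52851; ln C = (Σln P − k·Σln h)/n = 0.19970, so C = exp(0.19970) = 1.22104.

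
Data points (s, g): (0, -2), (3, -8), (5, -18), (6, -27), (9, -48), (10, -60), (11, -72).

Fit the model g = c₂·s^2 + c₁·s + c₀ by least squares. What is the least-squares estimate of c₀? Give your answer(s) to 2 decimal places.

The normal system XᵀX·[c₂, c₁, c₀]ᵀ = Xᵀg is [[33204, 3428, 372]; [3428, 372, 44]; [372, 44, 7]]·[c₂, c₁, c₀]ᵀ = [-20094, -2100, -235]ᵀ.
Solving the 3×3 system (Gaussian elimination) gives c₂ = -41159/82768, c₁ = -70221/82768, c₀ = -18743/10346.

c₀ = -1.81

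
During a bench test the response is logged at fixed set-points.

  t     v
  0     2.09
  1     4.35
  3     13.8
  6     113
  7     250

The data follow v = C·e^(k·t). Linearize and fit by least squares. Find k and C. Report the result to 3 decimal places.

Taking logs, ln v = k·t + ln C, so regress ln v on t.
Σt = 17.0000, Σ(t)² = 95.0000, Σln v = 15.0809, Σt·ln v = 76.3587.
Equations: 95.0000·k + 17.0000·ln C = 76.3587;  17.0000·k + 5·ln C = 15.0809.
Slope k = (n·Σt·ln v − Σt·Σln v)/(n·Σ(t)² − (Σt)²) = (5·76.3587 − 17.0000·15.0809)/186.0000 = 0.67430; ln C = (Σln v − k·Σt)/n = 0.72356, so C = exp(0.72356) = 2.06177.

k = 0.674, C = 2.062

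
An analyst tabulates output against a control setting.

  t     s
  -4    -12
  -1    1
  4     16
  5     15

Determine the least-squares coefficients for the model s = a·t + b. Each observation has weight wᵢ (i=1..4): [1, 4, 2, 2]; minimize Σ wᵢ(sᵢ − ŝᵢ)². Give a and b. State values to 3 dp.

Sums needed: Σwᵢ·t·t = 102, Σwᵢ·t = 10, Σwᵢ·1 = 9.
For XᵀWs: Σwᵢ·t·s = 322, Σwᵢ·s = 54.
Eliminating b: 9·(row 1) − 10·(row 2) gives 818·a = 9·322 − 10·54 = 2358, so a = 1179/409.
Then b = (54 − 10·(1179/409))/9 = 1144/409.

a = 2.883, b = 2.797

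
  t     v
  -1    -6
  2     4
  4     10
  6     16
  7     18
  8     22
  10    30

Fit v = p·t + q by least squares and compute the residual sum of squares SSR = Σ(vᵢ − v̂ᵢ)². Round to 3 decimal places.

Normal-equation sums: Σt·t = 270, Σt = 36, Σ1 = 7.
And Σt·v = 752, Σv = 94.
So AᵀA·[p, q]ᵀ = Aᵀv: [[270, 36]; [36, 7]]·[p, q]ᵀ = [752, 94]ᵀ.
Eliminating q: 7·(row 1) − 36·(row 2) gives 594·p = 7·752 − 36·94 = 1880, so p = 940/297.
Then q = (94 − 36·(940/297))/7 = -94/33.
Residuals: 4/297, 14/27, 56/297, -14/99, -388/297, -140/297, 356/297; SSR = 1096/297.

SSR = 3.690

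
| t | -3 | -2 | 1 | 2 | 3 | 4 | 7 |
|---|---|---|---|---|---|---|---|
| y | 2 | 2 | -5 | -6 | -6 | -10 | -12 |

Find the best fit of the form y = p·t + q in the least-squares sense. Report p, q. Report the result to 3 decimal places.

From the data, Σt·t = 92, Σt = 12, Σ1 = 7.
For Mᵀy: Σt·y = -169, Σy = -35.
det = 92·7 − 12² = 500.
p = ((-169)·7 − 12·(-35))/500 = -763/500; q = (92·(-35) − 12·(-169))/500 = -298/125.

p = -1.526, q = -2.384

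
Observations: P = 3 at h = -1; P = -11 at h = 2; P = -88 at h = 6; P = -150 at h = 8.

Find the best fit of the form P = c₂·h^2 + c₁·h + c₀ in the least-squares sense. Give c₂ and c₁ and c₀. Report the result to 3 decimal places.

c₂ = -2.038, c₁ = -2.771, c₀ = 2.385

Normal-equation sums: Σh^2·h^2 = 5409, Σh^2·h = 735, Σh^2 = 105, Σh·h = 105, Σh = 15, Σ1 = 4.
For XᵀP: Σh^2·P = -12809, Σh·P = -1753, ΣP = -246.
XᵀX·[c₂, c₁, c₀]ᵀ = XᵀP becomes [[5409, 735, 105]; [735, 105, 15]; [105, 15, 4]]·[c₂, c₁, c₀]ᵀ = [-12809, -1753, -246]ᵀ.
Row-reducing yields c₂ = -269/132, c₁ = -23773/8580, c₀ = 31/13.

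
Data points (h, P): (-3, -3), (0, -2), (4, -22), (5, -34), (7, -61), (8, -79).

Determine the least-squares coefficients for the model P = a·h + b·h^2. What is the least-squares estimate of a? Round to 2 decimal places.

Sums needed: Σh·h = 163, Σh·h^2 = 1017, Σh^2·h^2 = 7459.
Right-hand side: Σh·P = -1308, Σh^2·P = -9274.
So AᵀA·[a, b]ᵀ = AᵀP: [[163, 1017]; [1017, 7459]]·[a, b]ᵀ = [-1308, -9274]ᵀ.
Δ = 163·7459 − 1017² = 181528.
a = ((-1308)·7459 − 1017·(-9274))/181528 = -162357/90764; b = (163·(-9274) − 1017·(-1308))/181528 = -90713/90764.

a = -1.79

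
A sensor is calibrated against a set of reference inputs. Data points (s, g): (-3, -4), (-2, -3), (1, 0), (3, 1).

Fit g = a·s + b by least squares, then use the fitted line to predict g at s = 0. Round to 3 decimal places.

ĝ = -1.286

Forming MᵀM = [[23, -1]; [-1, 4]] and Mᵀg = [21, -6]ᵀ gives MᵀM·[a, b]ᵀ = Mᵀg.
Δ = 23·4 − (-1)² = 91.
a = (21·4 − (-1)·(-6))/91 = 6/7; b = (23·(-6) − (-1)·21)/91 = -9/7.
At s = 0: ĝ = (6/7)·(0) + (-9/7)·(1) = -9/7.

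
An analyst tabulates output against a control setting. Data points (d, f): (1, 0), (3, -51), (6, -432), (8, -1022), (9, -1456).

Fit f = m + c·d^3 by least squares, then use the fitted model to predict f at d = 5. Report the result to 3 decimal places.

The normal equations are: 5·m + 1485·c = -2961;  1485·m + 840971·c = -1679377.
Determinant 5·840971 − 1485² = 1999630.
m = ((-2961)·840971 − 1485·(-1679377))/1999630 = 1879857/999815; c = (5·(-1679377) − 1485·(-2961))/1999630 = -399980/199963.
At d = 5: f̂ = (1879857/999815)·(1) + (-399980/199963)·(125) = -248107643/999815.

f̂ = -248.154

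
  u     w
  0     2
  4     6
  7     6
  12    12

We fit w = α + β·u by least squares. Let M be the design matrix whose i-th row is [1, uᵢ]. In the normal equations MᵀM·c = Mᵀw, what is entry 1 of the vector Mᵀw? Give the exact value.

26

Entry 1 ↔ basis 1, so (Mᵀw)_{1} = Σᵢ wᵢ = (1)·(2) + (1)·(6) + (1)·(6) + (1)·(12) = 26.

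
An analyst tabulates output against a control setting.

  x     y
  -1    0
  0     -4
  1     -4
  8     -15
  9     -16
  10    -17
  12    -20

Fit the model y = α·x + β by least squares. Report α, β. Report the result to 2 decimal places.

α = -1.47, β = -2.69

Compute the Gram sums: Σx·x = 391, Σx = 39, Σ1 = 7.
Moment sums: Σx·y = -678, Σy = -76.
So AᵀA·[α, β]ᵀ = Aᵀy: [[391, 39]; [39, 7]]·[α, β]ᵀ = [-678, -76]ᵀ.
Eliminating β: 7·(row 1) − 39·(row 2) gives 1216·α = 7·(-678) − 39·(-76) = -1782, so α = -891/608.
Then β = ((-76) − 39·(-891/608))/7 = -1637/608.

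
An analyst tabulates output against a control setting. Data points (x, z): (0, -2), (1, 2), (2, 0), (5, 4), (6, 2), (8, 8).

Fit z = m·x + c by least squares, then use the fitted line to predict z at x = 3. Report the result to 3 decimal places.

ẑ = 1.703

Forming MᵀM = [[130, 22]; [22, 6]] and Mᵀz = [98, 14]ᵀ gives MᵀM·[m, c]ᵀ = Mᵀz.
Δ = 130·6 − 22² = 296.
m = (98·6 − 22·14)/296 = 35/37; c = (130·14 − 22·98)/296 = -42/37.
At x = 3: ẑ = (35/37)·(3) + (-42/37)·(1) = 63/37.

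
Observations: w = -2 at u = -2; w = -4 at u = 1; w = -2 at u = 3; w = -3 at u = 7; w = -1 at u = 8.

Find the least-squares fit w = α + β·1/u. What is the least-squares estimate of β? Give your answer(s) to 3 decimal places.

Sums needed: Σ1 = 5, Σ1/u = 185/168, Σ1/u·1/u = 39433/28224.
Right-hand side: Σw = -12, Σ1/u·w = -709/168.
XᵀX·[α, β]ᵀ = Xᵀw becomes [[5, 185/168]; [185/168, 39433/28224]]·[α, β]ᵀ = [-12, -709/168]ᵀ.
Δ = 5·(39433/28224) − (185/168)² = 40735/7056.
α = ((-12)·(39433/28224) − (185/168)·(-709/168))/(40735/7056) = -342031/162940; β = (5·(-709/168) − (185/168)·(-12))/(40735/7056) = -11130/8147.

β = -1.366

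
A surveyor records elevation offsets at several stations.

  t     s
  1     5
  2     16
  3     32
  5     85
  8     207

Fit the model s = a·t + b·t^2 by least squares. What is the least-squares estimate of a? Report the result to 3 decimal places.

Normal-equation sums: Σt·t = 103, Σt·t^2 = 673, Σt^2·t^2 = 4819.
And Σt·s = 2214, Σt^2·s = 15730.
det = 103·4819 − 673² = 43428.
a = (2214·4819 − 673·15730)/43428 = 20744/10857; b = (103·15730 − 673·2214)/43428 = 32542/10857.

a = 1.911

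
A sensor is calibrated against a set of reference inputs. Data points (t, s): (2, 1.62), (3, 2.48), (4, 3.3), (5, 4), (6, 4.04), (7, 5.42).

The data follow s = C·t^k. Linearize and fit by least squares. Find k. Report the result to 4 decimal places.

With ln sᵢ as the transformed response and ln tᵢ as the regressor:
XᵀX = [[13.1965, 8.5252]; [8.5252, 6]], rhs = [11.0090, 7.0572]ᵀ  (here Σln t = 8.5252, Σ(ln t)² = 13.1965, Σln s = 7.0572, Σln t·ln s = 11.0090).
Slope k = (n·Σln t·ln s − Σln t·Σln s)/(n·Σ(ln t)² − (Σln t)²) = (6·11.0090 − 8.5252·7.0572)/6.5005 = 0.90608; ln C = (Σln s − k·Σln t)/n = -0.11120.

k = 0.9061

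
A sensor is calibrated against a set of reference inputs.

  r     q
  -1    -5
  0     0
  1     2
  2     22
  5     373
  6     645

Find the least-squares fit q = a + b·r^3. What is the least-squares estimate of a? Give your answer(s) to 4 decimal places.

a = -1.2083

Entries of MᵀM: Σ1 = 6, Σr^3 = 349, Σr^3·r^3 = 62347.
For Mᵀq: Σq = 1037, Σr^3·q = 186128.
Normal equations: [[6, 349]; [349, 62347]]·[a, b]ᵀ = [1037, 186128]ᵀ.
Δ = 6·62347 − 349² = 252281.
a = (1037·62347 − 349·186128)/252281 = -304833/252281; b = (6·186128 − 349·1037)/252281 = 754855/252281.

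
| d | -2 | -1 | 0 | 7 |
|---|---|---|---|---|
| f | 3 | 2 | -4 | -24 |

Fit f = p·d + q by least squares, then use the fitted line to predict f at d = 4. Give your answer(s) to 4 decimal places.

Sums needed: Σd·d = 54, Σd = 4, Σ1 = 4.
For Mᵀf: Σd·f = -176, Σf = -23.
So MᵀM·[p, q]ᵀ = Mᵀf: [[54, 4]; [4, 4]]·[p, q]ᵀ = [-176, -23]ᵀ.
Δ = 54·4 − 4² = 200.
p = ((-176)·4 − 4·(-23))/200 = -153/50; q = (54·(-23) − 4·(-176))/200 = -269/100.
At d = 4: f̂ = (-153/50)·(4) + (-269/100)·(1) = -1493/100.

f̂ = -14.9300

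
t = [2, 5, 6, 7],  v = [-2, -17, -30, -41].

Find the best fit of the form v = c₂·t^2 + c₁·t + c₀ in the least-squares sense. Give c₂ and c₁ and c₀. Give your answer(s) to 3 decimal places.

c₂ = -1.287, c₁ = 3.646, c₀ = -4.044

Normal-equation sums: Σt^2·t^2 = 4338, Σt^2·t = 692, Σt^2 = 114, Σt·t = 114, Σt = 20, Σ1 = 4.
Moment sums: Σt^2·v = -3522, Σt·v = -556, Σv = -90.
So AᵀA·[c₂, c₁, c₀]ᵀ = Aᵀv: [[4338, 692, 114]; [692, 114, 20]; [114, 20, 4]]·[c₂, c₁, c₀]ᵀ = [-3522, -556, -90]ᵀ.
Inverting the 3×3 Gram matrix, [c₂, c₁, c₀]ᵀ = [-233/181, 660/181, -732/181]ᵀ.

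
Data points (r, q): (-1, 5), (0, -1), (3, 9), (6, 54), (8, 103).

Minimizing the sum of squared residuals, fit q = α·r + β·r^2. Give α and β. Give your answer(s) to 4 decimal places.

Sums needed: Σr·r = 110, Σr·r^2 = 754, Σr^2·r^2 = 5474.
For Mᵀq: Σr·q = 1170, Σr^2·q = 8622.
MᵀM·[α, β]ᵀ = Mᵀq becomes [[110, 754]; [754, 5474]]·[α, β]ᵀ = [1170, 8622]ᵀ.
Eliminating β: 5474·(row 1) − 754·(row 2) gives 33624·α = 5474·1170 − 754·8622 = -96408, so α = -1339/467.
Then β = (8622 − 754·(-1339/467))/5474 = 920/467.

α = -2.8672, β = 1.9700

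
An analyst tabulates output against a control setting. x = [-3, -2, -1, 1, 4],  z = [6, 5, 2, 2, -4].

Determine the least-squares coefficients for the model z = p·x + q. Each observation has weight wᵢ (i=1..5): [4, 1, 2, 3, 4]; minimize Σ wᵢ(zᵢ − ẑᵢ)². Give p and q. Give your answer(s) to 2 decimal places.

The normal system MᵀWM·[p, q]ᵀ = MᵀWz is [[109, 3]; [3, 14]]·[p, q]ᵀ = [-144, 23]ᵀ.
Eliminating q: 14·(row 1) − 3·(row 2) gives 1517·p = 14·(-144) − 3·23 = -2085, so p = -2085/1517.
Then q = (23 − 3·(-2085/1517))/14 = 2939/1517.

p = -1.37, q = 1.94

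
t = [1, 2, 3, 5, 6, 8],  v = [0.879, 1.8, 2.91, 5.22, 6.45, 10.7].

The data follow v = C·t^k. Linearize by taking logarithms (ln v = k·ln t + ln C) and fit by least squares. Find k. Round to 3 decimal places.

Taking logs, ln v = k·ln t + ln C, so regress ln v on ln t.
Over the data: Σln t = 7.2724, Σ(ln t)² = 11.8122, Σln v = 7.4138, Σln t·ln v = 12.5093.
Normal system: [[11.8122, 7.2724]; [7.2724, 6]]·[k, ln C]ᵀ = [12.5093, 7.4138]ᵀ.
Δ = 11.8122·6 − (7.2724)² = 17.9853; k = (12.5093·6 − 7.2724·7.4138)/17.9853 = 1.17538, ln C = (11.8122·7.4138 − 7.2724·12.5093)/17.9853 = -0.18901.

k = 1.175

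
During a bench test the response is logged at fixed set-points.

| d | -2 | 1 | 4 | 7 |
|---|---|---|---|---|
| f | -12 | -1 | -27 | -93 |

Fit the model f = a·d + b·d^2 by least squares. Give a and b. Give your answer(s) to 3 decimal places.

Compute the Gram sums: Σd·d = 70, Σd·d^2 = 400, Σd^2·d^2 = 2674.
Moment sums: Σd·f = -736, Σd^2·f = -5038.
MᵀM·[a, b]ᵀ = Mᵀf becomes [[70, 400]; [400, 2674]]·[a, b]ᵀ = [-736, -5038]ᵀ.
Eliminating b: 2674·(row 1) − 400·(row 2) gives 27180·a = 2674·(-736) − 400·(-5038) = 47136, so a = 3928/2265.
Then b = ((-5038) − 400·(3928/2265))/2674 = -971/453.

a = 1.734, b = -2.143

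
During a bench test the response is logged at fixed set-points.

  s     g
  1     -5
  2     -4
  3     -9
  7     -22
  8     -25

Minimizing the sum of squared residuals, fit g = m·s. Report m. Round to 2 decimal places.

Compute the Gram sums: Σs·s = 127.
For Mᵀg: Σs·g = -394.
Hence m = -394 / 127 ≈ -3.10236.

m = -3.10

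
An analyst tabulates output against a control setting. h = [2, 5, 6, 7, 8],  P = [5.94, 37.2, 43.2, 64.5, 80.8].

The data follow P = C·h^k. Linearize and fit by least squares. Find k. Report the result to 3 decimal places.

Taking logs, ln P = k·ln h + ln C, so regress ln P on ln h.
AᵀA = [[14.3918, 8.1197]; [8.1197, 5]], rhs = [31.0435, 17.7225]ᵀ  (here Σln h = 8.1197, Σ(ln h)² = 14.3918, Σln P = 17.7225, Σln h·ln P = 31.0435).
Slope k = (n·Σln h·ln P − Σln h·Σln P)/(n·Σ(ln h)² − (Σln h)²) = (5·31.0435 − 8.1197·17.7225)/6.0295 = 1.87682; ln C = (Σln P − k·Σln h)/n = 0.49667.

k = 1.877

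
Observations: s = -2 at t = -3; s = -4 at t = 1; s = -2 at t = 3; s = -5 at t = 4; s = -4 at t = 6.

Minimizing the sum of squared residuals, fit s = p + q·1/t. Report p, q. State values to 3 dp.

Entries of XᵀX: Σ1 = 5, Σ1/t = 17/12, Σ1/t·1/t = 21/16.
Moment sums: Σs = -17, Σ1/t·s = -71/12.
Eliminating q: (21/16)·(row 1) − (17/12)·(row 2) gives (41/9)·p = (21/16)·(-17) − (17/12)·(-71/12) = -1003/72, so p = -1003/328.
Then q = ((-71/12) − (17/12)·(-1003/328))/(21/16) = -99/82.

p = -3.058, q = -1.207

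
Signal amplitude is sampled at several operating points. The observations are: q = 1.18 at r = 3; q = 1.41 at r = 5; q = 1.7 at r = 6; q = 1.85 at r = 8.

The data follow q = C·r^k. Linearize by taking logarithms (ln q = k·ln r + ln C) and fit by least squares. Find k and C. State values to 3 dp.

k = 0.476, C = 0.691

Let Y = ln q. Fitting Y = k·ln r + ln C by least squares:
Over the data: Σln r = 6.5793, Σ(ln r)² = 11.3317, Σln q = 1.6549, Σln r·ln q = 2.9648.
Normal system: [[11.3317, 6.5793]; [6.5793, 4]]·[k, ln C]ᵀ = [2.9648, 1.6549]ᵀ.
Δ = 11.3317·4 − (6.5793)² = 2.0403; k = (2.9648·4 − 6.5793·1.6549)/2.0403 = 0.47599, ln C = (11.3317·1.6549 − 6.5793·2.9648)/2.0403 = -0.36918, so C = exp(-0.36918) = 0.69130.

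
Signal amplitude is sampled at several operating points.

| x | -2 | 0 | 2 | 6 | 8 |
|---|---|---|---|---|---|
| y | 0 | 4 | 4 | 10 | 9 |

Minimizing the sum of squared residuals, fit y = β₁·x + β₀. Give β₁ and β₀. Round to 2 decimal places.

β₁ = 0.94, β₀ = 2.78

Sums needed: Σx·x = 108, Σx = 14, Σ1 = 5.
For Mᵀy: Σx·y = 140, Σy = 27.
Normal equations: [[108, 14]; [14, 5]]·[β₁, β₀]ᵀ = [140, 27]ᵀ.
Δ = 108·5 − 14² = 344.
β₁ = (140·5 − 14·27)/344 = 161/172; β₀ = (108·27 − 14·140)/344 = 239/86.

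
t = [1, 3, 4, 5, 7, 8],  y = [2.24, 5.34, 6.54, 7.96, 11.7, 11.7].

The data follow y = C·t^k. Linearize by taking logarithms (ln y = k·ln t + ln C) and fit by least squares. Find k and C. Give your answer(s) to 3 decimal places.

Taking logs, ln y = k·ln t + ln C, so regress ln y on ln t.
Sums: Σln t = 8.1197, Σ(ln t)² = 13.8297, Σln y = 11.3532, Σln t·ln y = 17.6832.
Normal system: [[13.8297, 8.1197]; [8.1197, 6]]·[k, ln C]ᵀ = [17.6832, 11.3532]ᵀ.
Slope k = (n·Σln t·ln y − Σln t·Σln y)/(n·Σ(ln t)² − (Σln t)²) = (6·17.6832 − 8.1197·11.3532)/17.0487 = 0.81614; ln C = (Σln y − k·Σln t)/n = 0.78774, so C = exp(0.78774) = 2.19842.

k = 0.816, C = 2.198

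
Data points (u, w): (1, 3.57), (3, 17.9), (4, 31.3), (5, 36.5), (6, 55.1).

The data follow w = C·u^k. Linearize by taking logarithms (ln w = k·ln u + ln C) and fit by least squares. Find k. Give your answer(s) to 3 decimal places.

k = 1.507

Linearized form: ln w = k·ln u + ln C. From the 5 transformed points,
AᵀA = [[8.9295, 5.8861]; [5.8861, 5]], rhs = [20.9162, 15.2074]ᵀ  (here Σln u = 5.8861, Σ(ln u)² = 8.9295, Σln w = 15.2074, Σln u·ln w = 20.9162).
Δ = 8.9295·5 − (5.8861)² = 10.0010; k = (20.9162·5 − 5.8861·15.2074)/10.0010 = 1.50670, ln C = (8.9295·15.2074 − 5.8861·20.9162)/10.0010 = 1.26778.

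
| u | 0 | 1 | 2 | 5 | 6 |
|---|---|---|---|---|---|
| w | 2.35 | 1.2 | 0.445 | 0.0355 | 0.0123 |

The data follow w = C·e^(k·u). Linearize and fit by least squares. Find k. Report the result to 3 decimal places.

With ln wᵢ as the transformed response and uᵢ as the regressor:
XᵀX = [[66.0000, 14.0000]; [14.0000, 5]], rhs = [-44.5171, -7.5093]ᵀ  (here Σu = 14.0000, Σ(u)² = 66.0000, Σln w = -7.5093, Σu·ln w = -44.5171).
Solving (det = 134.0000): k = -0.87653, ln C = 0.95242.

k = -0.877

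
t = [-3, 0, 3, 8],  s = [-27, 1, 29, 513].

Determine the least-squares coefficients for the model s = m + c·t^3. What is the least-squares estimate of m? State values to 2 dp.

Setting ∂/∂m … = 0 gives: 4·m + 512·c = 516;  512·m + 263602·c = 264168.
Eliminating c: 263602·(row 1) − 512·(row 2) gives 792264·m = 263602·516 − 512·264168 = 764616, so m = 31859/33011.
Then c = (264168 − 512·(31859/33011))/263602 = 33020/33011.

m = 0.97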